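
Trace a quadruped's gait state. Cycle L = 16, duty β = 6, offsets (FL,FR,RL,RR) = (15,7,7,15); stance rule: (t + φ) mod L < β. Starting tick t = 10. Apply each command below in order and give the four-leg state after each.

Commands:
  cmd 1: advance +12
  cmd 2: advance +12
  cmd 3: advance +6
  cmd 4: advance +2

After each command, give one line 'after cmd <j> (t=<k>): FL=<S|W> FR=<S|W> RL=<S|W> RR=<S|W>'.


start t=10: FL=W FR=S RL=S RR=W
cmd 1: advance +12 → t=22, phase=(5,13,13,5) → FL=S FR=W RL=W RR=S
cmd 2: advance +12 → t=34, phase=(1,9,9,1) → FL=S FR=W RL=W RR=S
cmd 3: advance +6 → t=40, phase=(7,15,15,7) → FL=W FR=W RL=W RR=W
cmd 4: advance +2 → t=42, phase=(9,1,1,9) → FL=W FR=S RL=S RR=W

after cmd 1 (t=22): FL=S FR=W RL=W RR=S
after cmd 2 (t=34): FL=S FR=W RL=W RR=S
after cmd 3 (t=40): FL=W FR=W RL=W RR=W
after cmd 4 (t=42): FL=W FR=S RL=S RR=W


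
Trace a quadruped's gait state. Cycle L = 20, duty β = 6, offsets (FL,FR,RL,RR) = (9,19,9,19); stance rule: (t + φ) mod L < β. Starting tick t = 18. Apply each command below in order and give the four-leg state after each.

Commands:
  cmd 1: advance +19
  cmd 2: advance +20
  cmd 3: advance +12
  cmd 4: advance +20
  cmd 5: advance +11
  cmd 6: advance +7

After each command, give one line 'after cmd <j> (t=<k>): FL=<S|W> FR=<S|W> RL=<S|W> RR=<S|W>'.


after cmd 1 (t=37): FL=W FR=W RL=W RR=W
after cmd 2 (t=57): FL=W FR=W RL=W RR=W
after cmd 3 (t=69): FL=W FR=W RL=W RR=W
after cmd 4 (t=89): FL=W FR=W RL=W RR=W
after cmd 5 (t=100): FL=W FR=W RL=W RR=W
after cmd 6 (t=107): FL=W FR=W RL=W RR=W

start t=18: FL=W FR=W RL=W RR=W
cmd 1: advance +19 → t=37, phase=(6,16,6,16) → FL=W FR=W RL=W RR=W
cmd 2: advance +20 → t=57, phase=(6,16,6,16) → FL=W FR=W RL=W RR=W
cmd 3: advance +12 → t=69, phase=(18,8,18,8) → FL=W FR=W RL=W RR=W
cmd 4: advance +20 → t=89, phase=(18,8,18,8) → FL=W FR=W RL=W RR=W
cmd 5: advance +11 → t=100, phase=(9,19,9,19) → FL=W FR=W RL=W RR=W
cmd 6: advance +7 → t=107, phase=(16,6,16,6) → FL=W FR=W RL=W RR=W


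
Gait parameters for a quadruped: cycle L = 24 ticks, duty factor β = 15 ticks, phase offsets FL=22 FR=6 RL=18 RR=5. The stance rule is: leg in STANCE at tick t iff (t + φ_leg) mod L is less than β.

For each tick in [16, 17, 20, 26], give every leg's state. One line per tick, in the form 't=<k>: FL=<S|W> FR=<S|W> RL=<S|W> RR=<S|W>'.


t=16: FL=S FR=W RL=S RR=W
t=17: FL=W FR=W RL=S RR=W
t=20: FL=W FR=S RL=S RR=S
t=26: FL=S FR=S RL=W RR=S

t=16: phase=(14,22,10,21) vs β=15 → FL=S FR=W RL=S RR=W
t=17: phase=(15,23,11,22) vs β=15 → FL=W FR=W RL=S RR=W
t=20: phase=(18,2,14,1) vs β=15 → FL=W FR=S RL=S RR=S
t=26: phase=(0,8,20,7) vs β=15 → FL=S FR=S RL=W RR=S


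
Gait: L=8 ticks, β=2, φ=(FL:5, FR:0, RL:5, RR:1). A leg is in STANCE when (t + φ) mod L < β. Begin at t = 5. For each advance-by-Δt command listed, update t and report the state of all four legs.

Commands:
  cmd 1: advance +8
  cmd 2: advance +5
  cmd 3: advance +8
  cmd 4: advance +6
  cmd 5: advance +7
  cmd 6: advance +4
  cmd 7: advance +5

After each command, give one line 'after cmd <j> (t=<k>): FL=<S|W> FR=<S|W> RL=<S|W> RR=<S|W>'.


after cmd 1 (t=13): FL=W FR=W RL=W RR=W
after cmd 2 (t=18): FL=W FR=W RL=W RR=W
after cmd 3 (t=26): FL=W FR=W RL=W RR=W
after cmd 4 (t=32): FL=W FR=S RL=W RR=S
after cmd 5 (t=39): FL=W FR=W RL=W RR=S
after cmd 6 (t=43): FL=S FR=W RL=S RR=W
after cmd 7 (t=48): FL=W FR=S RL=W RR=S

start t=5: FL=W FR=W RL=W RR=W
cmd 1: advance +8 → t=13, phase=(2,5,2,6) → FL=W FR=W RL=W RR=W
cmd 2: advance +5 → t=18, phase=(7,2,7,3) → FL=W FR=W RL=W RR=W
cmd 3: advance +8 → t=26, phase=(7,2,7,3) → FL=W FR=W RL=W RR=W
cmd 4: advance +6 → t=32, phase=(5,0,5,1) → FL=W FR=S RL=W RR=S
cmd 5: advance +7 → t=39, phase=(4,7,4,0) → FL=W FR=W RL=W RR=S
cmd 6: advance +4 → t=43, phase=(0,3,0,4) → FL=S FR=W RL=S RR=W
cmd 7: advance +5 → t=48, phase=(5,0,5,1) → FL=W FR=S RL=W RR=S


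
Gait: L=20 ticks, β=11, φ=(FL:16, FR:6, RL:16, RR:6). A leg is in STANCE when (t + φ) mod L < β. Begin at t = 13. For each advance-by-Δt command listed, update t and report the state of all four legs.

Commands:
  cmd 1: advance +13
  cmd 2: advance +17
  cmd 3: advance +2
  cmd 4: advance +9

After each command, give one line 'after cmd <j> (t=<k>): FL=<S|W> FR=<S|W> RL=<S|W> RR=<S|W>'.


after cmd 1 (t=26): FL=S FR=W RL=S RR=W
after cmd 2 (t=43): FL=W FR=S RL=W RR=S
after cmd 3 (t=45): FL=S FR=W RL=S RR=W
after cmd 4 (t=54): FL=S FR=S RL=S RR=S

start t=13: FL=S FR=W RL=S RR=W
cmd 1: advance +13 → t=26, phase=(2,12,2,12) → FL=S FR=W RL=S RR=W
cmd 2: advance +17 → t=43, phase=(19,9,19,9) → FL=W FR=S RL=W RR=S
cmd 3: advance +2 → t=45, phase=(1,11,1,11) → FL=S FR=W RL=S RR=W
cmd 4: advance +9 → t=54, phase=(10,0,10,0) → FL=S FR=S RL=S RR=S


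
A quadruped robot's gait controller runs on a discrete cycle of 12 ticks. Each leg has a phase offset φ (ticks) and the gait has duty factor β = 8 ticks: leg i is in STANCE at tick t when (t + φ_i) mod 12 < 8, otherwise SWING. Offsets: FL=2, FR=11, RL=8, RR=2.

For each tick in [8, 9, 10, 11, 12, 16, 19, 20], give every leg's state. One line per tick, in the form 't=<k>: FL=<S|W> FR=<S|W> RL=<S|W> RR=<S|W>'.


t=8: phase=(10,7,4,10) vs β=8 → FL=W FR=S RL=S RR=W
t=9: phase=(11,8,5,11) vs β=8 → FL=W FR=W RL=S RR=W
t=10: phase=(0,9,6,0) vs β=8 → FL=S FR=W RL=S RR=S
t=11: phase=(1,10,7,1) vs β=8 → FL=S FR=W RL=S RR=S
t=12: phase=(2,11,8,2) vs β=8 → FL=S FR=W RL=W RR=S
t=16: phase=(6,3,0,6) vs β=8 → FL=S FR=S RL=S RR=S
t=19: phase=(9,6,3,9) vs β=8 → FL=W FR=S RL=S RR=W
t=20: phase=(10,7,4,10) vs β=8 → FL=W FR=S RL=S RR=W

t=8: FL=W FR=S RL=S RR=W
t=9: FL=W FR=W RL=S RR=W
t=10: FL=S FR=W RL=S RR=S
t=11: FL=S FR=W RL=S RR=S
t=12: FL=S FR=W RL=W RR=S
t=16: FL=S FR=S RL=S RR=S
t=19: FL=W FR=S RL=S RR=W
t=20: FL=W FR=S RL=S RR=W


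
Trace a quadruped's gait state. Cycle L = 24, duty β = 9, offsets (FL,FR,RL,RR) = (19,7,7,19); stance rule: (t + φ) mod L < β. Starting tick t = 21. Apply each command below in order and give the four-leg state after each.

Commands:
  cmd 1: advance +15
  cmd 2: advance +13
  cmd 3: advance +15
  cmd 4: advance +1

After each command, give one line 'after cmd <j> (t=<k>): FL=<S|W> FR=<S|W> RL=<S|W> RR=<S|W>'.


after cmd 1 (t=36): FL=S FR=W RL=W RR=S
after cmd 2 (t=49): FL=W FR=S RL=S RR=W
after cmd 3 (t=64): FL=W FR=W RL=W RR=W
after cmd 4 (t=65): FL=W FR=S RL=S RR=W

start t=21: FL=W FR=S RL=S RR=W
cmd 1: advance +15 → t=36, phase=(7,19,19,7) → FL=S FR=W RL=W RR=S
cmd 2: advance +13 → t=49, phase=(20,8,8,20) → FL=W FR=S RL=S RR=W
cmd 3: advance +15 → t=64, phase=(11,23,23,11) → FL=W FR=W RL=W RR=W
cmd 4: advance +1 → t=65, phase=(12,0,0,12) → FL=W FR=S RL=S RR=W


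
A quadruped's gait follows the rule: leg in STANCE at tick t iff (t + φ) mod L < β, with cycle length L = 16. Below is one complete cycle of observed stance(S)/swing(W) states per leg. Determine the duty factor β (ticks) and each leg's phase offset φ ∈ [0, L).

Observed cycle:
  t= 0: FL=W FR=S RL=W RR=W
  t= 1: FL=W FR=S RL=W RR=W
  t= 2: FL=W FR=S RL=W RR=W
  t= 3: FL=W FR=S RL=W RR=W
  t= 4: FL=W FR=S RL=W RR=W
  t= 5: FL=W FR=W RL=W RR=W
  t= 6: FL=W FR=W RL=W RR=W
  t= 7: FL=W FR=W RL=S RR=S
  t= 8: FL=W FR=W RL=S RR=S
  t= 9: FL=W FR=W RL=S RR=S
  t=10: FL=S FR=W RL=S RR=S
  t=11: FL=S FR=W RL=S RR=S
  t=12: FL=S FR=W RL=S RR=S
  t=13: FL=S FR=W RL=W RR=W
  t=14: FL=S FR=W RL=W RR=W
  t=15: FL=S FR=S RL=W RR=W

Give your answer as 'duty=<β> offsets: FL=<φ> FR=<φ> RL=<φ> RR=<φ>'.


duty β = stance ticks per leg = 6
FL: stance ticks = 6; W→S at t=10 → φ=6
FR: stance ticks = 6; W→S at t=15 → φ=1
RL: stance ticks = 6; W→S at t=7 → φ=9
RR: stance ticks = 6; W→S at t=7 → φ=9

duty=6 offsets: FL=6 FR=1 RL=9 RR=9


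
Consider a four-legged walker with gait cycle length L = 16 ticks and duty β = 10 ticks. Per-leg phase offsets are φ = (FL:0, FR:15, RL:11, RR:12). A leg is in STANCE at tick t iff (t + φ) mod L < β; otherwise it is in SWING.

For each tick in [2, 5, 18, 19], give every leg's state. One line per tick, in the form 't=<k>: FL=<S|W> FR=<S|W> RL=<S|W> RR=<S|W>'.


t=2: FL=S FR=S RL=W RR=W
t=5: FL=S FR=S RL=S RR=S
t=18: FL=S FR=S RL=W RR=W
t=19: FL=S FR=S RL=W RR=W

t=2: phase=(2,1,13,14) vs β=10 → FL=S FR=S RL=W RR=W
t=5: phase=(5,4,0,1) vs β=10 → FL=S FR=S RL=S RR=S
t=18: phase=(2,1,13,14) vs β=10 → FL=S FR=S RL=W RR=W
t=19: phase=(3,2,14,15) vs β=10 → FL=S FR=S RL=W RR=W


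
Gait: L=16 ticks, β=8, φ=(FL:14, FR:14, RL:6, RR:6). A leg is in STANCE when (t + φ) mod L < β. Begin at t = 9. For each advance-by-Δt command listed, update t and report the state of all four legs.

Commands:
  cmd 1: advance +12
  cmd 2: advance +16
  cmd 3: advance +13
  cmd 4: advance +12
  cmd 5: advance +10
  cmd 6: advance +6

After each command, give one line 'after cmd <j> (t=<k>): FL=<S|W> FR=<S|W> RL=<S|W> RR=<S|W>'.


after cmd 1 (t=21): FL=S FR=S RL=W RR=W
after cmd 2 (t=37): FL=S FR=S RL=W RR=W
after cmd 3 (t=50): FL=S FR=S RL=W RR=W
after cmd 4 (t=62): FL=W FR=W RL=S RR=S
after cmd 5 (t=72): FL=S FR=S RL=W RR=W
after cmd 6 (t=78): FL=W FR=W RL=S RR=S

start t=9: FL=S FR=S RL=W RR=W
cmd 1: advance +12 → t=21, phase=(3,3,11,11) → FL=S FR=S RL=W RR=W
cmd 2: advance +16 → t=37, phase=(3,3,11,11) → FL=S FR=S RL=W RR=W
cmd 3: advance +13 → t=50, phase=(0,0,8,8) → FL=S FR=S RL=W RR=W
cmd 4: advance +12 → t=62, phase=(12,12,4,4) → FL=W FR=W RL=S RR=S
cmd 5: advance +10 → t=72, phase=(6,6,14,14) → FL=S FR=S RL=W RR=W
cmd 6: advance +6 → t=78, phase=(12,12,4,4) → FL=W FR=W RL=S RR=S


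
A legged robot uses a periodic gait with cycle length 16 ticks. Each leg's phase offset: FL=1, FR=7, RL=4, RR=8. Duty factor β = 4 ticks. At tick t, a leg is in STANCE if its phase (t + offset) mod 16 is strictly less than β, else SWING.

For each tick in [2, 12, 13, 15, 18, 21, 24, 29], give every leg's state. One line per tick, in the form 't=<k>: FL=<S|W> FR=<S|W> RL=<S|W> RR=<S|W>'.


t=2: phase=(3,9,6,10) vs β=4 → FL=S FR=W RL=W RR=W
t=12: phase=(13,3,0,4) vs β=4 → FL=W FR=S RL=S RR=W
t=13: phase=(14,4,1,5) vs β=4 → FL=W FR=W RL=S RR=W
t=15: phase=(0,6,3,7) vs β=4 → FL=S FR=W RL=S RR=W
t=18: phase=(3,9,6,10) vs β=4 → FL=S FR=W RL=W RR=W
t=21: phase=(6,12,9,13) vs β=4 → FL=W FR=W RL=W RR=W
t=24: phase=(9,15,12,0) vs β=4 → FL=W FR=W RL=W RR=S
t=29: phase=(14,4,1,5) vs β=4 → FL=W FR=W RL=S RR=W

t=2: FL=S FR=W RL=W RR=W
t=12: FL=W FR=S RL=S RR=W
t=13: FL=W FR=W RL=S RR=W
t=15: FL=S FR=W RL=S RR=W
t=18: FL=S FR=W RL=W RR=W
t=21: FL=W FR=W RL=W RR=W
t=24: FL=W FR=W RL=W RR=S
t=29: FL=W FR=W RL=S RR=W


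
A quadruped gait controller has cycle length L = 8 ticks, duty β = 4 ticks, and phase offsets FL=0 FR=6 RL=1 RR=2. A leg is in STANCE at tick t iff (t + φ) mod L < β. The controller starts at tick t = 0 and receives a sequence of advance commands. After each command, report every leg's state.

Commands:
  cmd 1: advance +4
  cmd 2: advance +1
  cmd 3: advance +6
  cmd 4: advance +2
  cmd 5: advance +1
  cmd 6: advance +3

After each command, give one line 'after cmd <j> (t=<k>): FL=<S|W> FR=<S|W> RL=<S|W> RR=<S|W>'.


start t=0: FL=S FR=W RL=S RR=S
cmd 1: advance +4 → t=4, phase=(4,2,5,6) → FL=W FR=S RL=W RR=W
cmd 2: advance +1 → t=5, phase=(5,3,6,7) → FL=W FR=S RL=W RR=W
cmd 3: advance +6 → t=11, phase=(3,1,4,5) → FL=S FR=S RL=W RR=W
cmd 4: advance +2 → t=13, phase=(5,3,6,7) → FL=W FR=S RL=W RR=W
cmd 5: advance +1 → t=14, phase=(6,4,7,0) → FL=W FR=W RL=W RR=S
cmd 6: advance +3 → t=17, phase=(1,7,2,3) → FL=S FR=W RL=S RR=S

after cmd 1 (t=4): FL=W FR=S RL=W RR=W
after cmd 2 (t=5): FL=W FR=S RL=W RR=W
after cmd 3 (t=11): FL=S FR=S RL=W RR=W
after cmd 4 (t=13): FL=W FR=S RL=W RR=W
after cmd 5 (t=14): FL=W FR=W RL=W RR=S
after cmd 6 (t=17): FL=S FR=W RL=S RR=S


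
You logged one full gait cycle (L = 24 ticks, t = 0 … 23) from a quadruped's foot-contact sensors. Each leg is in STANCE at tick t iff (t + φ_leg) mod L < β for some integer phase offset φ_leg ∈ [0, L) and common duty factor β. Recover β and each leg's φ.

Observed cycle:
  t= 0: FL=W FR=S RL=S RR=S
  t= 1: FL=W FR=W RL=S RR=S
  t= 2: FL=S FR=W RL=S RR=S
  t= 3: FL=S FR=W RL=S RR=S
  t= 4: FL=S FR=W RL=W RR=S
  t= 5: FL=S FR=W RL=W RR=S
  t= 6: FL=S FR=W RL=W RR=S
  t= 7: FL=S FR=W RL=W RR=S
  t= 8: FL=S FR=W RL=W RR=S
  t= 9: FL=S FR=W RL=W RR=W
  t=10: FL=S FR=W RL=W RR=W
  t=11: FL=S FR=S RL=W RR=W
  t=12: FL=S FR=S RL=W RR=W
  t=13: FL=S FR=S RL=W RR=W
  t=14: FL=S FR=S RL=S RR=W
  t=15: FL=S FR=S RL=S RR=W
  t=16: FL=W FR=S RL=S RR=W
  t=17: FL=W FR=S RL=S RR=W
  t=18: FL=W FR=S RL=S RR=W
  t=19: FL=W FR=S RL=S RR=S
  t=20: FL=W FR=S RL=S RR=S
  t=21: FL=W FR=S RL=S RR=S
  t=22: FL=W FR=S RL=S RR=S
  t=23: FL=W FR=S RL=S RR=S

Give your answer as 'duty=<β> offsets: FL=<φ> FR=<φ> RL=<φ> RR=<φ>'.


duty=14 offsets: FL=22 FR=13 RL=10 RR=5

duty β = stance ticks per leg = 14
FL: stance ticks = 14; W→S at t=2 → φ=22
FR: stance ticks = 14; W→S at t=11 → φ=13
RL: stance ticks = 14; W→S at t=14 → φ=10
RR: stance ticks = 14; W→S at t=19 → φ=5


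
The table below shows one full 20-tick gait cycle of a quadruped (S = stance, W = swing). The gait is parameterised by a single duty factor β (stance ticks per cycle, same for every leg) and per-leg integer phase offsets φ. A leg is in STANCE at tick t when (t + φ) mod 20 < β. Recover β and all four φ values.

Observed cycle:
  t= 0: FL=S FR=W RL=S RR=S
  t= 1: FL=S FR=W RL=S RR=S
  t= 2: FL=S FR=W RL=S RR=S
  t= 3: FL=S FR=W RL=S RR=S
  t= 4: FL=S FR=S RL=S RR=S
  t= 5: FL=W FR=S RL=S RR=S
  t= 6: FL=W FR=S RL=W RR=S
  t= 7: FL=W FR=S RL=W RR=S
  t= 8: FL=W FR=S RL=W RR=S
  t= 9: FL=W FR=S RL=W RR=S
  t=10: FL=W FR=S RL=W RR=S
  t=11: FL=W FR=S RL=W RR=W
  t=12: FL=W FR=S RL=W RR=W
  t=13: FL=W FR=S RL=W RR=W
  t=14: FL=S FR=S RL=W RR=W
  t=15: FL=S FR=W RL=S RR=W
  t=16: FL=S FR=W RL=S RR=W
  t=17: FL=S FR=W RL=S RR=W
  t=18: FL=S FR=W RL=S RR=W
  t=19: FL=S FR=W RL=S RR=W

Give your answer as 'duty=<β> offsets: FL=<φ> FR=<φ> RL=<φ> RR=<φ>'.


duty β = stance ticks per leg = 11
FL: stance ticks = 11; W→S at t=14 → φ=6
FR: stance ticks = 11; W→S at t=4 → φ=16
RL: stance ticks = 11; W→S at t=15 → φ=5
RR: stance ticks = 11; W→S at t=0 → φ=0

duty=11 offsets: FL=6 FR=16 RL=5 RR=0


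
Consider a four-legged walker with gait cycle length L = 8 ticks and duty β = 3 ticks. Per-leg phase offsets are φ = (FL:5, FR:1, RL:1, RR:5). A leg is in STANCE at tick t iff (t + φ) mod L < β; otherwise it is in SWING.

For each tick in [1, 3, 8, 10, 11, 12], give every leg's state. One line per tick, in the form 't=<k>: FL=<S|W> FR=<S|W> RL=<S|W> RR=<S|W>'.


t=1: FL=W FR=S RL=S RR=W
t=3: FL=S FR=W RL=W RR=S
t=8: FL=W FR=S RL=S RR=W
t=10: FL=W FR=W RL=W RR=W
t=11: FL=S FR=W RL=W RR=S
t=12: FL=S FR=W RL=W RR=S

t=1: phase=(6,2,2,6) vs β=3 → FL=W FR=S RL=S RR=W
t=3: phase=(0,4,4,0) vs β=3 → FL=S FR=W RL=W RR=S
t=8: phase=(5,1,1,5) vs β=3 → FL=W FR=S RL=S RR=W
t=10: phase=(7,3,3,7) vs β=3 → FL=W FR=W RL=W RR=W
t=11: phase=(0,4,4,0) vs β=3 → FL=S FR=W RL=W RR=S
t=12: phase=(1,5,5,1) vs β=3 → FL=S FR=W RL=W RR=S


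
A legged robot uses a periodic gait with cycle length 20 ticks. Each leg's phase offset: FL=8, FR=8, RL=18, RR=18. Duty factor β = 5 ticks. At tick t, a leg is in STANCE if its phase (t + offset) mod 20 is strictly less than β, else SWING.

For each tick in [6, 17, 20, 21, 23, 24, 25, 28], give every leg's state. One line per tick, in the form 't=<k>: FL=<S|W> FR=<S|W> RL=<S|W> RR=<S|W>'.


t=6: phase=(14,14,4,4) vs β=5 → FL=W FR=W RL=S RR=S
t=17: phase=(5,5,15,15) vs β=5 → FL=W FR=W RL=W RR=W
t=20: phase=(8,8,18,18) vs β=5 → FL=W FR=W RL=W RR=W
t=21: phase=(9,9,19,19) vs β=5 → FL=W FR=W RL=W RR=W
t=23: phase=(11,11,1,1) vs β=5 → FL=W FR=W RL=S RR=S
t=24: phase=(12,12,2,2) vs β=5 → FL=W FR=W RL=S RR=S
t=25: phase=(13,13,3,3) vs β=5 → FL=W FR=W RL=S RR=S
t=28: phase=(16,16,6,6) vs β=5 → FL=W FR=W RL=W RR=W

t=6: FL=W FR=W RL=S RR=S
t=17: FL=W FR=W RL=W RR=W
t=20: FL=W FR=W RL=W RR=W
t=21: FL=W FR=W RL=W RR=W
t=23: FL=W FR=W RL=S RR=S
t=24: FL=W FR=W RL=S RR=S
t=25: FL=W FR=W RL=S RR=S
t=28: FL=W FR=W RL=W RR=W


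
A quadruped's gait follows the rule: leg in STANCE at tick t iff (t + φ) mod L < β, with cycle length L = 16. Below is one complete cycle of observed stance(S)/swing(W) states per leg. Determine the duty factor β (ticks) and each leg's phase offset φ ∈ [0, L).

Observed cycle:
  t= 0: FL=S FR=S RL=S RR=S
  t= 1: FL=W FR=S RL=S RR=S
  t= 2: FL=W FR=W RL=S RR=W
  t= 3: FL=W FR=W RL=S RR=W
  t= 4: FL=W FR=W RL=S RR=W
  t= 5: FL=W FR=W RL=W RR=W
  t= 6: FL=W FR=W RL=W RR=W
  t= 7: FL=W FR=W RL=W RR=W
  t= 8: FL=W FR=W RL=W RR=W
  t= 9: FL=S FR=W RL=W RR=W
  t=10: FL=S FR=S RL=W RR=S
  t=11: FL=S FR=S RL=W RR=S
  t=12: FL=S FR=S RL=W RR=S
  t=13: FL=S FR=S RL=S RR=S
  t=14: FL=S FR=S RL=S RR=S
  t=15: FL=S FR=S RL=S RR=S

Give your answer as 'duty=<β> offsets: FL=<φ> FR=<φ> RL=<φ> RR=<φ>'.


duty=8 offsets: FL=7 FR=6 RL=3 RR=6

duty β = stance ticks per leg = 8
FL: stance ticks = 8; W→S at t=9 → φ=7
FR: stance ticks = 8; W→S at t=10 → φ=6
RL: stance ticks = 8; W→S at t=13 → φ=3
RR: stance ticks = 8; W→S at t=10 → φ=6


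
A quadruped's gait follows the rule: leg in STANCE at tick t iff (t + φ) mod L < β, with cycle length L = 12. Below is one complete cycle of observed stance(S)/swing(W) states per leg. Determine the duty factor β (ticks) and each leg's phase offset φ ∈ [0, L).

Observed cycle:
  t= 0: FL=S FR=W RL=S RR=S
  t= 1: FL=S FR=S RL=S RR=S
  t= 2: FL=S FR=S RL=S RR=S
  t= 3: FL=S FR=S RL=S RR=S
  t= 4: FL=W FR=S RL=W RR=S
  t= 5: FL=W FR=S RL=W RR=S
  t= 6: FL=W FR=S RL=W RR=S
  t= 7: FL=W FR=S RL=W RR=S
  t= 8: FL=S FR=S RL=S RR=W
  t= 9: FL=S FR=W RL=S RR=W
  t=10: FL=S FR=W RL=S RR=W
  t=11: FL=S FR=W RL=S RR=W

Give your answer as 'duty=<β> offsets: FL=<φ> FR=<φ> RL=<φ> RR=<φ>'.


duty β = stance ticks per leg = 8
FL: stance ticks = 8; W→S at t=8 → φ=4
FR: stance ticks = 8; W→S at t=1 → φ=11
RL: stance ticks = 8; W→S at t=8 → φ=4
RR: stance ticks = 8; W→S at t=0 → φ=0

duty=8 offsets: FL=4 FR=11 RL=4 RR=0


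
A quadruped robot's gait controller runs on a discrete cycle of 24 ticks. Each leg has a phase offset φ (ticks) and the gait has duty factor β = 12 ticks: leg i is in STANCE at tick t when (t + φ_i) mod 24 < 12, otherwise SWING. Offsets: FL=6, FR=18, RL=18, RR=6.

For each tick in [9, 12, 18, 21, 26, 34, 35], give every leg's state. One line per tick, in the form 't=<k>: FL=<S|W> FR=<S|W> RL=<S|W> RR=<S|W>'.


t=9: phase=(15,3,3,15) vs β=12 → FL=W FR=S RL=S RR=W
t=12: phase=(18,6,6,18) vs β=12 → FL=W FR=S RL=S RR=W
t=18: phase=(0,12,12,0) vs β=12 → FL=S FR=W RL=W RR=S
t=21: phase=(3,15,15,3) vs β=12 → FL=S FR=W RL=W RR=S
t=26: phase=(8,20,20,8) vs β=12 → FL=S FR=W RL=W RR=S
t=34: phase=(16,4,4,16) vs β=12 → FL=W FR=S RL=S RR=W
t=35: phase=(17,5,5,17) vs β=12 → FL=W FR=S RL=S RR=W

t=9: FL=W FR=S RL=S RR=W
t=12: FL=W FR=S RL=S RR=W
t=18: FL=S FR=W RL=W RR=S
t=21: FL=S FR=W RL=W RR=S
t=26: FL=S FR=W RL=W RR=S
t=34: FL=W FR=S RL=S RR=W
t=35: FL=W FR=S RL=S RR=W


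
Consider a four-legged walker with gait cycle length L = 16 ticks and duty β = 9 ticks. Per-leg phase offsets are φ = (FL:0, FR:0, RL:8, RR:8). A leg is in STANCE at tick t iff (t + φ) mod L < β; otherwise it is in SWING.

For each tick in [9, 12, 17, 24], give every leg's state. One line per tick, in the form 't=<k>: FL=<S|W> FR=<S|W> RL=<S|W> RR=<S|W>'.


t=9: FL=W FR=W RL=S RR=S
t=12: FL=W FR=W RL=S RR=S
t=17: FL=S FR=S RL=W RR=W
t=24: FL=S FR=S RL=S RR=S

t=9: phase=(9,9,1,1) vs β=9 → FL=W FR=W RL=S RR=S
t=12: phase=(12,12,4,4) vs β=9 → FL=W FR=W RL=S RR=S
t=17: phase=(1,1,9,9) vs β=9 → FL=S FR=S RL=W RR=W
t=24: phase=(8,8,0,0) vs β=9 → FL=S FR=S RL=S RR=S


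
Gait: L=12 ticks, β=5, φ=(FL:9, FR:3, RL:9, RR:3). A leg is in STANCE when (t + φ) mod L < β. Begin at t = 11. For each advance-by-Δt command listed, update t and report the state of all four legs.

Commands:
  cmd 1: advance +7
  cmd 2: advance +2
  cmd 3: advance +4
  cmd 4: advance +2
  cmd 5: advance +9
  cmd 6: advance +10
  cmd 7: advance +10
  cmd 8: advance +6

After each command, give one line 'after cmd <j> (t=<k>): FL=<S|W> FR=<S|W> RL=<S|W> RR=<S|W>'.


after cmd 1 (t=18): FL=S FR=W RL=S RR=W
after cmd 2 (t=20): FL=W FR=W RL=W RR=W
after cmd 3 (t=24): FL=W FR=S RL=W RR=S
after cmd 4 (t=26): FL=W FR=W RL=W RR=W
after cmd 5 (t=35): FL=W FR=S RL=W RR=S
after cmd 6 (t=45): FL=W FR=S RL=W RR=S
after cmd 7 (t=55): FL=S FR=W RL=S RR=W
after cmd 8 (t=61): FL=W FR=S RL=W RR=S

start t=11: FL=W FR=S RL=W RR=S
cmd 1: advance +7 → t=18, phase=(3,9,3,9) → FL=S FR=W RL=S RR=W
cmd 2: advance +2 → t=20, phase=(5,11,5,11) → FL=W FR=W RL=W RR=W
cmd 3: advance +4 → t=24, phase=(9,3,9,3) → FL=W FR=S RL=W RR=S
cmd 4: advance +2 → t=26, phase=(11,5,11,5) → FL=W FR=W RL=W RR=W
cmd 5: advance +9 → t=35, phase=(8,2,8,2) → FL=W FR=S RL=W RR=S
cmd 6: advance +10 → t=45, phase=(6,0,6,0) → FL=W FR=S RL=W RR=S
cmd 7: advance +10 → t=55, phase=(4,10,4,10) → FL=S FR=W RL=S RR=W
cmd 8: advance +6 → t=61, phase=(10,4,10,4) → FL=W FR=S RL=W RR=S


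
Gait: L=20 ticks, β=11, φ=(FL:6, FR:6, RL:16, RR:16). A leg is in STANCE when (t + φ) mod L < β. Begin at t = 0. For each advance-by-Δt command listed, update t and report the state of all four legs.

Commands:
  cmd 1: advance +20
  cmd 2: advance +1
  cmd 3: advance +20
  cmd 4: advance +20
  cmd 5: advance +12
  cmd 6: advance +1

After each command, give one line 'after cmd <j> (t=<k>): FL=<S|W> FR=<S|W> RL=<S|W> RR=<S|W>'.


start t=0: FL=S FR=S RL=W RR=W
cmd 1: advance +20 → t=20, phase=(6,6,16,16) → FL=S FR=S RL=W RR=W
cmd 2: advance +1 → t=21, phase=(7,7,17,17) → FL=S FR=S RL=W RR=W
cmd 3: advance +20 → t=41, phase=(7,7,17,17) → FL=S FR=S RL=W RR=W
cmd 4: advance +20 → t=61, phase=(7,7,17,17) → FL=S FR=S RL=W RR=W
cmd 5: advance +12 → t=73, phase=(19,19,9,9) → FL=W FR=W RL=S RR=S
cmd 6: advance +1 → t=74, phase=(0,0,10,10) → FL=S FR=S RL=S RR=S

after cmd 1 (t=20): FL=S FR=S RL=W RR=W
after cmd 2 (t=21): FL=S FR=S RL=W RR=W
after cmd 3 (t=41): FL=S FR=S RL=W RR=W
after cmd 4 (t=61): FL=S FR=S RL=W RR=W
after cmd 5 (t=73): FL=W FR=W RL=S RR=S
after cmd 6 (t=74): FL=S FR=S RL=S RR=S


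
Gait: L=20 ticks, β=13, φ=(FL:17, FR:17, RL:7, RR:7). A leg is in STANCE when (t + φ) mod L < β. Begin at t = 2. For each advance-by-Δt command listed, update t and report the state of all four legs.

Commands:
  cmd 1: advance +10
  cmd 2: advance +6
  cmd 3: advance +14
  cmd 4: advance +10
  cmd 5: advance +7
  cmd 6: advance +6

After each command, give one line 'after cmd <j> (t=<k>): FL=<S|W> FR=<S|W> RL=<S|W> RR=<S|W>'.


start t=2: FL=W FR=W RL=S RR=S
cmd 1: advance +10 → t=12, phase=(9,9,19,19) → FL=S FR=S RL=W RR=W
cmd 2: advance +6 → t=18, phase=(15,15,5,5) → FL=W FR=W RL=S RR=S
cmd 3: advance +14 → t=32, phase=(9,9,19,19) → FL=S FR=S RL=W RR=W
cmd 4: advance +10 → t=42, phase=(19,19,9,9) → FL=W FR=W RL=S RR=S
cmd 5: advance +7 → t=49, phase=(6,6,16,16) → FL=S FR=S RL=W RR=W
cmd 6: advance +6 → t=55, phase=(12,12,2,2) → FL=S FR=S RL=S RR=S

after cmd 1 (t=12): FL=S FR=S RL=W RR=W
after cmd 2 (t=18): FL=W FR=W RL=S RR=S
after cmd 3 (t=32): FL=S FR=S RL=W RR=W
after cmd 4 (t=42): FL=W FR=W RL=S RR=S
after cmd 5 (t=49): FL=S FR=S RL=W RR=W
after cmd 6 (t=55): FL=S FR=S RL=S RR=S


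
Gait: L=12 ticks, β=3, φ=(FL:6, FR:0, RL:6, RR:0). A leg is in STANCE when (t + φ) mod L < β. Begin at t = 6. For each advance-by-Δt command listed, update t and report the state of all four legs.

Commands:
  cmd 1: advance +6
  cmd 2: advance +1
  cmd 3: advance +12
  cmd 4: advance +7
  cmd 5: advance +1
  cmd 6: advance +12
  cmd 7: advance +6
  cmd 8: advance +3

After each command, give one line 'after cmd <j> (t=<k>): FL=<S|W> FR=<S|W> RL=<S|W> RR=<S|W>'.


after cmd 1 (t=12): FL=W FR=S RL=W RR=S
after cmd 2 (t=13): FL=W FR=S RL=W RR=S
after cmd 3 (t=25): FL=W FR=S RL=W RR=S
after cmd 4 (t=32): FL=S FR=W RL=S RR=W
after cmd 5 (t=33): FL=W FR=W RL=W RR=W
after cmd 6 (t=45): FL=W FR=W RL=W RR=W
after cmd 7 (t=51): FL=W FR=W RL=W RR=W
after cmd 8 (t=54): FL=S FR=W RL=S RR=W

start t=6: FL=S FR=W RL=S RR=W
cmd 1: advance +6 → t=12, phase=(6,0,6,0) → FL=W FR=S RL=W RR=S
cmd 2: advance +1 → t=13, phase=(7,1,7,1) → FL=W FR=S RL=W RR=S
cmd 3: advance +12 → t=25, phase=(7,1,7,1) → FL=W FR=S RL=W RR=S
cmd 4: advance +7 → t=32, phase=(2,8,2,8) → FL=S FR=W RL=S RR=W
cmd 5: advance +1 → t=33, phase=(3,9,3,9) → FL=W FR=W RL=W RR=W
cmd 6: advance +12 → t=45, phase=(3,9,3,9) → FL=W FR=W RL=W RR=W
cmd 7: advance +6 → t=51, phase=(9,3,9,3) → FL=W FR=W RL=W RR=W
cmd 8: advance +3 → t=54, phase=(0,6,0,6) → FL=S FR=W RL=S RR=W


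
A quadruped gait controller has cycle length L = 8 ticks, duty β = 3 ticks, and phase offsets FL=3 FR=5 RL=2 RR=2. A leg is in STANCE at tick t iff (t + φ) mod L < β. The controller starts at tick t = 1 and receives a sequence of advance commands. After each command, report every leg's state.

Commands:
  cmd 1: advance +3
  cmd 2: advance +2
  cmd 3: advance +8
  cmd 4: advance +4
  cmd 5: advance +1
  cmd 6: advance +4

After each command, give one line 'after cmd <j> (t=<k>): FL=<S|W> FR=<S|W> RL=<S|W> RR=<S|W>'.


after cmd 1 (t=4): FL=W FR=S RL=W RR=W
after cmd 2 (t=6): FL=S FR=W RL=S RR=S
after cmd 3 (t=14): FL=S FR=W RL=S RR=S
after cmd 4 (t=18): FL=W FR=W RL=W RR=W
after cmd 5 (t=19): FL=W FR=S RL=W RR=W
after cmd 6 (t=23): FL=S FR=W RL=S RR=S

start t=1: FL=W FR=W RL=W RR=W
cmd 1: advance +3 → t=4, phase=(7,1,6,6) → FL=W FR=S RL=W RR=W
cmd 2: advance +2 → t=6, phase=(1,3,0,0) → FL=S FR=W RL=S RR=S
cmd 3: advance +8 → t=14, phase=(1,3,0,0) → FL=S FR=W RL=S RR=S
cmd 4: advance +4 → t=18, phase=(5,7,4,4) → FL=W FR=W RL=W RR=W
cmd 5: advance +1 → t=19, phase=(6,0,5,5) → FL=W FR=S RL=W RR=W
cmd 6: advance +4 → t=23, phase=(2,4,1,1) → FL=S FR=W RL=S RR=S


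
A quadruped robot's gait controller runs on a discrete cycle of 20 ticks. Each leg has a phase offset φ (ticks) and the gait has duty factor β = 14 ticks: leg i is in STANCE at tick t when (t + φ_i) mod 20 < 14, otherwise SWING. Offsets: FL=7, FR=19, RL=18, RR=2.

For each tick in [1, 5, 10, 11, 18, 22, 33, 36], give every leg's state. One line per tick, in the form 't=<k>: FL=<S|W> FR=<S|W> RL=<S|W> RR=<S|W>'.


t=1: phase=(8,0,19,3) vs β=14 → FL=S FR=S RL=W RR=S
t=5: phase=(12,4,3,7) vs β=14 → FL=S FR=S RL=S RR=S
t=10: phase=(17,9,8,12) vs β=14 → FL=W FR=S RL=S RR=S
t=11: phase=(18,10,9,13) vs β=14 → FL=W FR=S RL=S RR=S
t=18: phase=(5,17,16,0) vs β=14 → FL=S FR=W RL=W RR=S
t=22: phase=(9,1,0,4) vs β=14 → FL=S FR=S RL=S RR=S
t=33: phase=(0,12,11,15) vs β=14 → FL=S FR=S RL=S RR=W
t=36: phase=(3,15,14,18) vs β=14 → FL=S FR=W RL=W RR=W

t=1: FL=S FR=S RL=W RR=S
t=5: FL=S FR=S RL=S RR=S
t=10: FL=W FR=S RL=S RR=S
t=11: FL=W FR=S RL=S RR=S
t=18: FL=S FR=W RL=W RR=S
t=22: FL=S FR=S RL=S RR=S
t=33: FL=S FR=S RL=S RR=W
t=36: FL=S FR=W RL=W RR=W


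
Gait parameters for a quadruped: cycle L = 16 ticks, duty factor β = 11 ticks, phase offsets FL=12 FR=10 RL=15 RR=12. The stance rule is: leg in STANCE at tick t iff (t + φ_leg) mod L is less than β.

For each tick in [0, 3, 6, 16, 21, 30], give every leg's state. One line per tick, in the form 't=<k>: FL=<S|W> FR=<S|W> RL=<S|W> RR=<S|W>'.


t=0: phase=(12,10,15,12) vs β=11 → FL=W FR=S RL=W RR=W
t=3: phase=(15,13,2,15) vs β=11 → FL=W FR=W RL=S RR=W
t=6: phase=(2,0,5,2) vs β=11 → FL=S FR=S RL=S RR=S
t=16: phase=(12,10,15,12) vs β=11 → FL=W FR=S RL=W RR=W
t=21: phase=(1,15,4,1) vs β=11 → FL=S FR=W RL=S RR=S
t=30: phase=(10,8,13,10) vs β=11 → FL=S FR=S RL=W RR=S

t=0: FL=W FR=S RL=W RR=W
t=3: FL=W FR=W RL=S RR=W
t=6: FL=S FR=S RL=S RR=S
t=16: FL=W FR=S RL=W RR=W
t=21: FL=S FR=W RL=S RR=S
t=30: FL=S FR=S RL=W RR=S


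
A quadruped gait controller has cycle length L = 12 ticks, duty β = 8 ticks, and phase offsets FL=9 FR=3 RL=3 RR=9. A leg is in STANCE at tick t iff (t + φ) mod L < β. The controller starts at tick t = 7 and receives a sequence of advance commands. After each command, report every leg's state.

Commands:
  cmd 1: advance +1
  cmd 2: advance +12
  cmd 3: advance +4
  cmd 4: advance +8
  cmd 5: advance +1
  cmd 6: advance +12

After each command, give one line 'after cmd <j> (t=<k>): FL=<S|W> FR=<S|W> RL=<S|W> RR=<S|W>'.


start t=7: FL=S FR=W RL=W RR=S
cmd 1: advance +1 → t=8, phase=(5,11,11,5) → FL=S FR=W RL=W RR=S
cmd 2: advance +12 → t=20, phase=(5,11,11,5) → FL=S FR=W RL=W RR=S
cmd 3: advance +4 → t=24, phase=(9,3,3,9) → FL=W FR=S RL=S RR=W
cmd 4: advance +8 → t=32, phase=(5,11,11,5) → FL=S FR=W RL=W RR=S
cmd 5: advance +1 → t=33, phase=(6,0,0,6) → FL=S FR=S RL=S RR=S
cmd 6: advance +12 → t=45, phase=(6,0,0,6) → FL=S FR=S RL=S RR=S

after cmd 1 (t=8): FL=S FR=W RL=W RR=S
after cmd 2 (t=20): FL=S FR=W RL=W RR=S
after cmd 3 (t=24): FL=W FR=S RL=S RR=W
after cmd 4 (t=32): FL=S FR=W RL=W RR=S
after cmd 5 (t=33): FL=S FR=S RL=S RR=S
after cmd 6 (t=45): FL=S FR=S RL=S RR=S


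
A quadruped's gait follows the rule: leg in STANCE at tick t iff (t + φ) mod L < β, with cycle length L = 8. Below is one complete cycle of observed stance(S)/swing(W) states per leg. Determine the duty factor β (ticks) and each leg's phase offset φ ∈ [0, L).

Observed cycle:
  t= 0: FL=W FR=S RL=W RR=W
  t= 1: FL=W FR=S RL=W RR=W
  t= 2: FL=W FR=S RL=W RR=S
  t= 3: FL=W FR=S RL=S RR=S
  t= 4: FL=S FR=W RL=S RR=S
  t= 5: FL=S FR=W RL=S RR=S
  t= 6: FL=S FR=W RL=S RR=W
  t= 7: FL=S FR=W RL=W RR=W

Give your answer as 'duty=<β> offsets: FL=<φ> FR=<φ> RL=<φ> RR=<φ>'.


duty β = stance ticks per leg = 4
FL: stance ticks = 4; W→S at t=4 → φ=4
FR: stance ticks = 4; W→S at t=0 → φ=0
RL: stance ticks = 4; W→S at t=3 → φ=5
RR: stance ticks = 4; W→S at t=2 → φ=6

duty=4 offsets: FL=4 FR=0 RL=5 RR=6


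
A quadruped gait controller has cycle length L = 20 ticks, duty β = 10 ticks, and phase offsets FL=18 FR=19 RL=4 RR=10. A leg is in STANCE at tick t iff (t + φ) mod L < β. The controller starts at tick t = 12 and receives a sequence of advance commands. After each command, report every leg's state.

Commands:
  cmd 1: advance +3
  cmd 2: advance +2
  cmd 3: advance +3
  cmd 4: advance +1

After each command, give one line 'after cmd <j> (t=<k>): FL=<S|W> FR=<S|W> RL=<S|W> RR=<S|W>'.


after cmd 1 (t=15): FL=W FR=W RL=W RR=S
after cmd 2 (t=17): FL=W FR=W RL=S RR=S
after cmd 3 (t=20): FL=W FR=W RL=S RR=W
after cmd 4 (t=21): FL=W FR=S RL=S RR=W

start t=12: FL=W FR=W RL=W RR=S
cmd 1: advance +3 → t=15, phase=(13,14,19,5) → FL=W FR=W RL=W RR=S
cmd 2: advance +2 → t=17, phase=(15,16,1,7) → FL=W FR=W RL=S RR=S
cmd 3: advance +3 → t=20, phase=(18,19,4,10) → FL=W FR=W RL=S RR=W
cmd 4: advance +1 → t=21, phase=(19,0,5,11) → FL=W FR=S RL=S RR=W


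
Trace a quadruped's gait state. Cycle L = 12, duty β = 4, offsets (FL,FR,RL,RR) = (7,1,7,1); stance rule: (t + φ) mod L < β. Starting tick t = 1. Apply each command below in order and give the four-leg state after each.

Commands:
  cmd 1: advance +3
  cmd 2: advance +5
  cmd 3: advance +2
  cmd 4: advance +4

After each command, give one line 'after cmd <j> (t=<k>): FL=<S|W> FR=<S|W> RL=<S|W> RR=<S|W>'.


after cmd 1 (t=4): FL=W FR=W RL=W RR=W
after cmd 2 (t=9): FL=W FR=W RL=W RR=W
after cmd 3 (t=11): FL=W FR=S RL=W RR=S
after cmd 4 (t=15): FL=W FR=W RL=W RR=W

start t=1: FL=W FR=S RL=W RR=S
cmd 1: advance +3 → t=4, phase=(11,5,11,5) → FL=W FR=W RL=W RR=W
cmd 2: advance +5 → t=9, phase=(4,10,4,10) → FL=W FR=W RL=W RR=W
cmd 3: advance +2 → t=11, phase=(6,0,6,0) → FL=W FR=S RL=W RR=S
cmd 4: advance +4 → t=15, phase=(10,4,10,4) → FL=W FR=W RL=W RR=W


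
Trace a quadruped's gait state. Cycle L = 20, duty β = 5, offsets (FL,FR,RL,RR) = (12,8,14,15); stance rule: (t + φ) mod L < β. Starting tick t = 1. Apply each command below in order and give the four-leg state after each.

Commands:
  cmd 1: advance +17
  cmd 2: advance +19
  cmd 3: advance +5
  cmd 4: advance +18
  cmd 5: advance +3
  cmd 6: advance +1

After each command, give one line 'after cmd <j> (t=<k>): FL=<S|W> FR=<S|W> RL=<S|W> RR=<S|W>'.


start t=1: FL=W FR=W RL=W RR=W
cmd 1: advance +17 → t=18, phase=(10,6,12,13) → FL=W FR=W RL=W RR=W
cmd 2: advance +19 → t=37, phase=(9,5,11,12) → FL=W FR=W RL=W RR=W
cmd 3: advance +5 → t=42, phase=(14,10,16,17) → FL=W FR=W RL=W RR=W
cmd 4: advance +18 → t=60, phase=(12,8,14,15) → FL=W FR=W RL=W RR=W
cmd 5: advance +3 → t=63, phase=(15,11,17,18) → FL=W FR=W RL=W RR=W
cmd 6: advance +1 → t=64, phase=(16,12,18,19) → FL=W FR=W RL=W RR=W

after cmd 1 (t=18): FL=W FR=W RL=W RR=W
after cmd 2 (t=37): FL=W FR=W RL=W RR=W
after cmd 3 (t=42): FL=W FR=W RL=W RR=W
after cmd 4 (t=60): FL=W FR=W RL=W RR=W
after cmd 5 (t=63): FL=W FR=W RL=W RR=W
after cmd 6 (t=64): FL=W FR=W RL=W RR=W


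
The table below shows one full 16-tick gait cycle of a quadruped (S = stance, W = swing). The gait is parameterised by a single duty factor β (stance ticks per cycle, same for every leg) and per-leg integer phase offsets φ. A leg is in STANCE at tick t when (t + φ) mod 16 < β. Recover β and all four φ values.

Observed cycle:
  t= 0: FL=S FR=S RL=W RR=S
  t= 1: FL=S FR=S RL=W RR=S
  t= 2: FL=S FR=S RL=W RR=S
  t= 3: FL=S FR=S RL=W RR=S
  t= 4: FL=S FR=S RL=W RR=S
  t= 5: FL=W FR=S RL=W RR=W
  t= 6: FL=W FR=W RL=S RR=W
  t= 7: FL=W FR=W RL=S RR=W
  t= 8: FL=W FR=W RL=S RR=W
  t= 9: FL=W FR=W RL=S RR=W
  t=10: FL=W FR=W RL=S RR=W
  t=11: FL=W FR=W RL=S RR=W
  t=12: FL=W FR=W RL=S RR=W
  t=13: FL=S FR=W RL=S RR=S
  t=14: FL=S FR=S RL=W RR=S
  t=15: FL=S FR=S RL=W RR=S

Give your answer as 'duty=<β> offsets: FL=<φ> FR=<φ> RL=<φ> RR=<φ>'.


duty β = stance ticks per leg = 8
FL: stance ticks = 8; W→S at t=13 → φ=3
FR: stance ticks = 8; W→S at t=14 → φ=2
RL: stance ticks = 8; W→S at t=6 → φ=10
RR: stance ticks = 8; W→S at t=13 → φ=3

duty=8 offsets: FL=3 FR=2 RL=10 RR=3


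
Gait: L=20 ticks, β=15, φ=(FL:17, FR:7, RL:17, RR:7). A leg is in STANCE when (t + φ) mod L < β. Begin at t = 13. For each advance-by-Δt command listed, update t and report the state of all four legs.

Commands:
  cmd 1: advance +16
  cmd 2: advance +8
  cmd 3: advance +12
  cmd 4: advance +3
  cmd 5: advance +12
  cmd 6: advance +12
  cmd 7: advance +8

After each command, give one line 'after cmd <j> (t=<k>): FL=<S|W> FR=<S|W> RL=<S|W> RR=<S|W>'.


after cmd 1 (t=29): FL=S FR=W RL=S RR=W
after cmd 2 (t=37): FL=S FR=S RL=S RR=S
after cmd 3 (t=49): FL=S FR=W RL=S RR=W
after cmd 4 (t=52): FL=S FR=W RL=S RR=W
after cmd 5 (t=64): FL=S FR=S RL=S RR=S
after cmd 6 (t=76): FL=S FR=S RL=S RR=S
after cmd 7 (t=84): FL=S FR=S RL=S RR=S

start t=13: FL=S FR=S RL=S RR=S
cmd 1: advance +16 → t=29, phase=(6,16,6,16) → FL=S FR=W RL=S RR=W
cmd 2: advance +8 → t=37, phase=(14,4,14,4) → FL=S FR=S RL=S RR=S
cmd 3: advance +12 → t=49, phase=(6,16,6,16) → FL=S FR=W RL=S RR=W
cmd 4: advance +3 → t=52, phase=(9,19,9,19) → FL=S FR=W RL=S RR=W
cmd 5: advance +12 → t=64, phase=(1,11,1,11) → FL=S FR=S RL=S RR=S
cmd 6: advance +12 → t=76, phase=(13,3,13,3) → FL=S FR=S RL=S RR=S
cmd 7: advance +8 → t=84, phase=(1,11,1,11) → FL=S FR=S RL=S RR=S


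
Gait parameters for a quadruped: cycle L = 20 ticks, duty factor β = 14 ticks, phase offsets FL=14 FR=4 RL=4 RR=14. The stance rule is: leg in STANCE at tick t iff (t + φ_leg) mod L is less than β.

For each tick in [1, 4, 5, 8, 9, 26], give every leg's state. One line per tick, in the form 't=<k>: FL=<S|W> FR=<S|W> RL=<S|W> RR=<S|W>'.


t=1: phase=(15,5,5,15) vs β=14 → FL=W FR=S RL=S RR=W
t=4: phase=(18,8,8,18) vs β=14 → FL=W FR=S RL=S RR=W
t=5: phase=(19,9,9,19) vs β=14 → FL=W FR=S RL=S RR=W
t=8: phase=(2,12,12,2) vs β=14 → FL=S FR=S RL=S RR=S
t=9: phase=(3,13,13,3) vs β=14 → FL=S FR=S RL=S RR=S
t=26: phase=(0,10,10,0) vs β=14 → FL=S FR=S RL=S RR=S

t=1: FL=W FR=S RL=S RR=W
t=4: FL=W FR=S RL=S RR=W
t=5: FL=W FR=S RL=S RR=W
t=8: FL=S FR=S RL=S RR=S
t=9: FL=S FR=S RL=S RR=S
t=26: FL=S FR=S RL=S RR=S


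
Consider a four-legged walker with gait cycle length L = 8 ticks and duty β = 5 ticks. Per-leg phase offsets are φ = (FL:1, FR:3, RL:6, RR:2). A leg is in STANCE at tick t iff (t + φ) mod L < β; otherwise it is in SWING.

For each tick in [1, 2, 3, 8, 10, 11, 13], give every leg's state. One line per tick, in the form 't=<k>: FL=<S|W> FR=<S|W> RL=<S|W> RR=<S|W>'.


t=1: FL=S FR=S RL=W RR=S
t=2: FL=S FR=W RL=S RR=S
t=3: FL=S FR=W RL=S RR=W
t=8: FL=S FR=S RL=W RR=S
t=10: FL=S FR=W RL=S RR=S
t=11: FL=S FR=W RL=S RR=W
t=13: FL=W FR=S RL=S RR=W

t=1: phase=(2,4,7,3) vs β=5 → FL=S FR=S RL=W RR=S
t=2: phase=(3,5,0,4) vs β=5 → FL=S FR=W RL=S RR=S
t=3: phase=(4,6,1,5) vs β=5 → FL=S FR=W RL=S RR=W
t=8: phase=(1,3,6,2) vs β=5 → FL=S FR=S RL=W RR=S
t=10: phase=(3,5,0,4) vs β=5 → FL=S FR=W RL=S RR=S
t=11: phase=(4,6,1,5) vs β=5 → FL=S FR=W RL=S RR=W
t=13: phase=(6,0,3,7) vs β=5 → FL=W FR=S RL=S RR=W


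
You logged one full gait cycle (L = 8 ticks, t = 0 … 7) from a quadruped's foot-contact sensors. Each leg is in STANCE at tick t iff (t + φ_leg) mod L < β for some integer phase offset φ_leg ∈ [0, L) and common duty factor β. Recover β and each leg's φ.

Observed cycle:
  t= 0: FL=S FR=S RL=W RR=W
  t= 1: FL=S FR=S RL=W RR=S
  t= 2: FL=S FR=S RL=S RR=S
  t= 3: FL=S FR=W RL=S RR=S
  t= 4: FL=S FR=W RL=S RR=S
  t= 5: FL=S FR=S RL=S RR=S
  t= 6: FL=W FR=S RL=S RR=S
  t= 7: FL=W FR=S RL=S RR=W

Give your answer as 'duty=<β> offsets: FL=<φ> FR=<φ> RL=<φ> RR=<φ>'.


duty=6 offsets: FL=0 FR=3 RL=6 RR=7

duty β = stance ticks per leg = 6
FL: stance ticks = 6; W→S at t=0 → φ=0
FR: stance ticks = 6; W→S at t=5 → φ=3
RL: stance ticks = 6; W→S at t=2 → φ=6
RR: stance ticks = 6; W→S at t=1 → φ=7


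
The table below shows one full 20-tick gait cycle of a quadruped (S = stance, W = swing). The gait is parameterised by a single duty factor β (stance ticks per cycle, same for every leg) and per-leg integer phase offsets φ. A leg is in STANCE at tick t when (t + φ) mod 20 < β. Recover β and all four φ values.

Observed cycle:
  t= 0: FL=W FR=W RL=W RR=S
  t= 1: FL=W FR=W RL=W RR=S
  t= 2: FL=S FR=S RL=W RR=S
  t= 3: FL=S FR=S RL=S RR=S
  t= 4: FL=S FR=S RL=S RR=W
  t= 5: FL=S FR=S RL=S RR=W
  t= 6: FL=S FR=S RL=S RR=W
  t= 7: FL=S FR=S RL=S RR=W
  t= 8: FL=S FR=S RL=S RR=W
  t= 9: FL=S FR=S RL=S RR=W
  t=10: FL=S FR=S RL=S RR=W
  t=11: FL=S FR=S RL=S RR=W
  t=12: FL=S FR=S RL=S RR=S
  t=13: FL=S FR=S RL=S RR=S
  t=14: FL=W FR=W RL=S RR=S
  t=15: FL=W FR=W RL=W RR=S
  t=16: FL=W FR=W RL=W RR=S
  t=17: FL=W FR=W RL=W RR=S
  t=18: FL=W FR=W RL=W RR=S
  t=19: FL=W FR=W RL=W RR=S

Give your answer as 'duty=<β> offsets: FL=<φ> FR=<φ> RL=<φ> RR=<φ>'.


duty β = stance ticks per leg = 12
FL: stance ticks = 12; W→S at t=2 → φ=18
FR: stance ticks = 12; W→S at t=2 → φ=18
RL: stance ticks = 12; W→S at t=3 → φ=17
RR: stance ticks = 12; W→S at t=12 → φ=8

duty=12 offsets: FL=18 FR=18 RL=17 RR=8


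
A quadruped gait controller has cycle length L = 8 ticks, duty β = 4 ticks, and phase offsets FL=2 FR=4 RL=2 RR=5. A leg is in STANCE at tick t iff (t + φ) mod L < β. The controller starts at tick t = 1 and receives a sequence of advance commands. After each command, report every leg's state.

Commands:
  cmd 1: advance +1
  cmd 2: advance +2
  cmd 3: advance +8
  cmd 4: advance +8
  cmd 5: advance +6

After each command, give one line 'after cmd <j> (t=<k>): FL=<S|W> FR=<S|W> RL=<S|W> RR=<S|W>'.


start t=1: FL=S FR=W RL=S RR=W
cmd 1: advance +1 → t=2, phase=(4,6,4,7) → FL=W FR=W RL=W RR=W
cmd 2: advance +2 → t=4, phase=(6,0,6,1) → FL=W FR=S RL=W RR=S
cmd 3: advance +8 → t=12, phase=(6,0,6,1) → FL=W FR=S RL=W RR=S
cmd 4: advance +8 → t=20, phase=(6,0,6,1) → FL=W FR=S RL=W RR=S
cmd 5: advance +6 → t=26, phase=(4,6,4,7) → FL=W FR=W RL=W RR=W

after cmd 1 (t=2): FL=W FR=W RL=W RR=W
after cmd 2 (t=4): FL=W FR=S RL=W RR=S
after cmd 3 (t=12): FL=W FR=S RL=W RR=S
after cmd 4 (t=20): FL=W FR=S RL=W RR=S
after cmd 5 (t=26): FL=W FR=W RL=W RR=W
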